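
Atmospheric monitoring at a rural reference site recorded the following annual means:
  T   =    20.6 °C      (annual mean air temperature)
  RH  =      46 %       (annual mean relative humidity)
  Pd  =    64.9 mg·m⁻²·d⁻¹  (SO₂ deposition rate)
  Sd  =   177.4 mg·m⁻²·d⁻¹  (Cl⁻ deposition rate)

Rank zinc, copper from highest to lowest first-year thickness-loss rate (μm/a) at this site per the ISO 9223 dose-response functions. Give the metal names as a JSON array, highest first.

zinc: f(T) = -0.071·(T−10) [T>10 °C] = -0.7526
  Pd branch = 0.0129·Pd^0.44·e^(0.046·RH+f) = 0.3163 μm/a
  Cl⁻ term: 0.0175·177.4^0.57·exp(0.008·46+0.085·20.6) = 2.787
  sum: 0.3163 + 2.787 → r_corr = 3.104 μm/a
copper: temperature factor f = -0.080·(10.6) = -0.8480
  SO₂ term: 0.0053·64.9^0.26·exp(0.059·46-0.8480) = 0.1014
  Sd branch = 0.01025·Sd^0.27·e^(0.036·RH+0.049·T) = 0.5964 μm/a
  sum: 0.1014 + 0.5964 → r_corr = 0.6977 μm/a
Ordering by μm/a: zinc (3.1) > copper (0.698)

["zinc", "copper"]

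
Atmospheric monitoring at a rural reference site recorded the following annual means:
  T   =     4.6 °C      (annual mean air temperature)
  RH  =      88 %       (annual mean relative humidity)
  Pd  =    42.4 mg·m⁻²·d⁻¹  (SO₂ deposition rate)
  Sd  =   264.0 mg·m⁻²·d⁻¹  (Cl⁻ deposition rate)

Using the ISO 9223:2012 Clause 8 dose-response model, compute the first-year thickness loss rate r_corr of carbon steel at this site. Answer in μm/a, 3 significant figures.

r_corr = 103 μm/a

carbon steel: temperature factor f = +0.150·(-5.4) = -0.8100
  sulphur-dioxide contribution → 32.12 μm/a
  chloride contribution → 70.97 μm/a
  ⇒ r_corr(carbon steel) = 103.1 μm/a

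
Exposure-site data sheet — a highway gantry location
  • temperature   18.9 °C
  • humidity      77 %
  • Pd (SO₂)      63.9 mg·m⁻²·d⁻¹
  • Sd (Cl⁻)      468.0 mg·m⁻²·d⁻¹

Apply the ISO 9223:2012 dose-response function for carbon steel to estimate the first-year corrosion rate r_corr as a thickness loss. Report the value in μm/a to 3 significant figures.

carbon steel: T>10 °C ⇒ hinge -0.054·(18.9−10) = -0.4806
  Pd branch = 1.77·Pd^0.52·e^(0.02·RH+f) = 44.35 μm/a
  Cl⁻ term: 0.102·468.0^0.62·exp(0.033·77+0.04·18.9) = 124.7
  sum: 44.35 + 124.7 → r_corr = 169.1 μm/a

r_corr = 169 μm/a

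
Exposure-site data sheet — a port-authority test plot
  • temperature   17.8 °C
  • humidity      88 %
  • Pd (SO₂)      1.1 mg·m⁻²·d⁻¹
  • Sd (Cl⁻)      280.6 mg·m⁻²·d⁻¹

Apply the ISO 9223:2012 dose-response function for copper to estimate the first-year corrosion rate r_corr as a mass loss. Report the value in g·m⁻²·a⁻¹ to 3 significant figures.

r_corr = 28.6 g·m⁻²·a⁻¹

copper: T>10 °C ⇒ hinge -0.080·(17.8−10) = -0.6240
  SO₂ term: 0.0053·1.1^0.26·exp(0.059·88-0.6240) = 0.5235
  Sd branch = 0.01025·Sd^0.27·e^(0.036·RH+0.049·T) = 2.669 μm/a
  sum: 0.5235 + 2.669 → r_corr = 3.192 μm/a
Convert to mass loss: 3.192 μm/a × 8.96 g/cm³ = 28.6 g·m⁻²·a⁻¹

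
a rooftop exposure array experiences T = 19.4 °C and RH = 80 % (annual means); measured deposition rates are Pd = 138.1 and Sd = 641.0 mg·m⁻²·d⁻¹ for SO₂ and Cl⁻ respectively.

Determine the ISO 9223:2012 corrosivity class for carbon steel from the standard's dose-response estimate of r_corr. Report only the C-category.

carbon steel: f(T) = -0.054·(T−10) [T>10 °C] = -0.5076
  SO₂ term: 1.77·138.1^0.52·exp(0.02·80-0.5076) = 68.44
  Sd branch = 0.102·Sd^0.62·e^(0.033·RH+0.04·T) = 170.8 μm/a
  sum: 68.44 + 170.8 → r_corr = 239.2 μm/a
Category bounds: 200…700 μm/a bracket r_corr ⇒ CX

CX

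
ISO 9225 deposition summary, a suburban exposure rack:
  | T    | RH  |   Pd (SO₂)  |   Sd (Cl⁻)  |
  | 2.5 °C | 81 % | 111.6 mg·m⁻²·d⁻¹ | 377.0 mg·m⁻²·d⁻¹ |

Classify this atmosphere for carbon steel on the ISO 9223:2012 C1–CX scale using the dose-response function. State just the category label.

C5

carbon steel: temperature factor f = +0.150·(-7.5) = -1.1250
  Pd branch = 1.77·Pd^0.52·e^(0.02·RH+f) = 33.71 μm/a
  Sd branch = 0.102·Sd^0.62·e^(0.033·RH+0.04·T) = 64.6 μm/a
  sum: 33.71 + 64.6 → r_corr = 98.31 μm/a
Category bounds: 80…200 μm/a bracket r_corr ⇒ C5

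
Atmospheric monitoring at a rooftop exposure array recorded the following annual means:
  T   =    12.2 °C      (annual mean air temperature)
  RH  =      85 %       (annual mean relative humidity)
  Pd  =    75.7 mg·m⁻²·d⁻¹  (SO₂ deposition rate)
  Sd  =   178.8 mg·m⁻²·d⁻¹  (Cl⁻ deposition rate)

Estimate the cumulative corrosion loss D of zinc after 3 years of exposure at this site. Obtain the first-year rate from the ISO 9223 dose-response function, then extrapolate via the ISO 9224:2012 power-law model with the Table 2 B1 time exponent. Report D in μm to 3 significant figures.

D(3) = 13.6 μm

zinc: T>10 °C ⇒ hinge -0.071·(12.2−10) = -0.1562
  Pd branch = 0.0129·Pd^0.44·e^(0.046·RH+f) = 3.695 μm/a
  Cl⁻ term: 0.0175·178.8^0.57·exp(0.008·85+0.085·12.2) = 1.873
  r_corr = 3.695 + 1.873 = 5.568 μm/a
Power-law: D(3) = r_corr · 3^0.813
  D(3) = 5.568 × 3^0.813 = 5.568 × 2.443 = 13.6 μm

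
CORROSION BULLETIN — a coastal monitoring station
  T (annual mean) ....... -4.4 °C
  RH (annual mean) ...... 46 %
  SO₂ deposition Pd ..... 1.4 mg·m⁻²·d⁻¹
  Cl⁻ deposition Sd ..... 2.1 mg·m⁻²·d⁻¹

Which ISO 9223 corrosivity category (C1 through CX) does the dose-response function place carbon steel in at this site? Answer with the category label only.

C1

carbon steel: T≤10 °C ⇒ hinge +0.150·(-4.4−10) = -2.1600
  sulphur-dioxide contribution → 0.6101 μm/a
  chloride contribution → 0.6183 μm/a
  total first-year rate 1.228 μm/a
ISO 9223 Table 2 (carbon steel): 0 < 1.23 ≤ 1.3 μm/a ⇒ C1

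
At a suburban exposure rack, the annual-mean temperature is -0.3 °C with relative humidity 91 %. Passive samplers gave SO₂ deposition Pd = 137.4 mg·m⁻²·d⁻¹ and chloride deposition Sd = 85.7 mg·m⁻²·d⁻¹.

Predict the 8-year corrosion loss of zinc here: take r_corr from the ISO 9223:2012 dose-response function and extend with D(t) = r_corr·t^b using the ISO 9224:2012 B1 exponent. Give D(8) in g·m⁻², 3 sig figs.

D(8) = 211 g·m⁻²

zinc: T≤10 °C ⇒ hinge +0.038·(-0.3−10) = -0.3914
  SO₂ term: 0.0129·137.4^0.44·exp(0.046·91-0.3914) = 5.004
  Cl⁻ term: 0.0175·85.7^0.57·exp(0.008·91+0.085·-0.3) = 0.4466
  r_corr = 5.004 + 0.4466 = 5.45 μm/a
ISO 9224: D(t) = r_corr · t^b with b = 0.813 (zinc, B1)
  D(8) = 5.45 × 8^0.813 = 5.45 × 5.423 = 29.55 μm
  Mass loss = 29.55 μm × 7.14 g/cm³ = 211 g·m⁻²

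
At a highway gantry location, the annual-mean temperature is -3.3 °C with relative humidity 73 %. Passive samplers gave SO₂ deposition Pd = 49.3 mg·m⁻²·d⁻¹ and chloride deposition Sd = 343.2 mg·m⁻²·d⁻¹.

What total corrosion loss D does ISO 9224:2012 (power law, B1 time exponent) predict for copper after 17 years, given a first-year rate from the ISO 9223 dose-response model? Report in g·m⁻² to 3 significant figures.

copper: f(T) = +0.126·(T−10) [T≤10 °C] = -1.6758
  sulphur-dioxide contribution → 0.2028 μm/a
  chloride contribution → 0.584 μm/a
  total first-year rate 0.7868 μm/a
ISO 9224: D(t) = r_corr · t^b with b = 0.667 (copper, B1)
  D(17) = 0.7868 × 17^0.667 = 0.7868 × 6.618 = 5.207 μm
  Mass loss = 5.207 μm × 8.96 g/cm³ = 46.66 g·m⁻²

D(17) = 46.7 g·m⁻²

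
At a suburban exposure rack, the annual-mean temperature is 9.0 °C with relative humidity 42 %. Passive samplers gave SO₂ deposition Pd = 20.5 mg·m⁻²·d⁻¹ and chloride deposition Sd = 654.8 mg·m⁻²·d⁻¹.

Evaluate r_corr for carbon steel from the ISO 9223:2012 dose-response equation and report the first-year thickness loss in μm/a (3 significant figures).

r_corr = 49.5 μm/a

carbon steel: temperature factor f = +0.150·(-1.0) = -0.1500
  sulphur-dioxide contribution → 16.97 μm/a
  chloride contribution → 32.57 μm/a
  ⇒ r_corr(carbon steel) = 49.55 μm/a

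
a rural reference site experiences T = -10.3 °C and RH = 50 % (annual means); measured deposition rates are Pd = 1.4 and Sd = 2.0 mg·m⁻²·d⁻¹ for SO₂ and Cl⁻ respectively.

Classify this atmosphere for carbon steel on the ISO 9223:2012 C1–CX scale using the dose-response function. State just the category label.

C1

carbon steel: temperature factor f = +0.150·(-20.3) = -3.0450
  SO₂ term: 1.77·1.4^0.52·exp(0.02·50-3.0450) = 0.2728
  Cl⁻ term: 0.102·2.0^0.62·exp(0.033·50+0.04·-10.3) = 0.5406
  r_corr = 0.2728 + 0.5406 = 0.8134 μm/a
Category bounds: 0…1.3 μm/a bracket r_corr ⇒ C1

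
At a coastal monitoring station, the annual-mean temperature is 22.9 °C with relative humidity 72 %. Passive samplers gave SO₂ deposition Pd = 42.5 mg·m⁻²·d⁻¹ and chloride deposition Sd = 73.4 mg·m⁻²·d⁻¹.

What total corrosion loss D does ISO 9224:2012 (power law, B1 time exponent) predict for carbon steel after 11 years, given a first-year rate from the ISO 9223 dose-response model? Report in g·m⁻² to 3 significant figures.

D(11) = 1.80e+03 g·m⁻²

carbon steel: f(T) = -0.054·(T−10) [T>10 °C] = -0.6966
  sulphur-dioxide contribution → 26.16 μm/a
  chloride contribution → 39.36 μm/a
  ⇒ r_corr(carbon steel) = 65.51 μm/a
ISO 9224: D(t) = r_corr · t^b with b = 0.523 (carbon steel, B1)
  D(11) = 65.51 × 11^0.523 = 65.51 × 3.505 = 229.6 μm
  Mass loss = 229.6 μm × 7.85 g/cm³ = 1802 g·m⁻²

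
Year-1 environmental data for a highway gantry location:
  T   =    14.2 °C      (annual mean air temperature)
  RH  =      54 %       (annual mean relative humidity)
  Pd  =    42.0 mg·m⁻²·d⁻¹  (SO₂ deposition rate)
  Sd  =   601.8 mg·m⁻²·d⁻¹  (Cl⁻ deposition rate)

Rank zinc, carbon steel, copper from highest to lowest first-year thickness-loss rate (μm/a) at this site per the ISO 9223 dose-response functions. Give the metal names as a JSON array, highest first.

["carbon steel", "zinc", "copper"]

zinc: temperature factor f = -0.071·(4.2) = -0.2982
  sulphur-dioxide contribution → 0.5944 μm/a
  chloride contribution → 3.46 μm/a
  ⇒ r_corr(zinc) = 4.055 μm/a
carbon steel: f(T) = -0.054·(T−10) [T>10 °C] = -0.2268
  sulphur-dioxide contribution → 29.01 μm/a
  chloride contribution → 56.55 μm/a
  ⇒ r_corr(carbon steel) = 85.57 μm/a
copper: temperature factor f = -0.080·(4.2) = -0.3360
  sulphur-dioxide contribution → 0.2421 μm/a
  chloride contribution → 0.8084 μm/a
  ⇒ r_corr(copper) = 1.051 μm/a
Ordering by μm/a: carbon steel (85.6) > zinc (4.05) > copper (1.05)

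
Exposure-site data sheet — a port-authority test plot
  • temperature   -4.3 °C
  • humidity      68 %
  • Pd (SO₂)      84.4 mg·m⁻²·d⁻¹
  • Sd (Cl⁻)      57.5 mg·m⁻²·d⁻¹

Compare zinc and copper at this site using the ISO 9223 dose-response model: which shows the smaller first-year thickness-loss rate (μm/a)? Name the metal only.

zinc: temperature factor f = +0.038·(-14.3) = -0.5434
  Pd branch = 0.0129·Pd^0.44·e^(0.046·RH+f) = 1.204 μm/a
  Sd branch = 0.0175·Sd^0.57·e^(0.008·RH+0.085·T) = 0.2107 μm/a
  sum: 1.204 + 0.2107 → r_corr = 1.415 μm/a
copper: temperature factor f = +0.126·(-14.3) = -1.8018
  Pd branch = 0.0053·Pd^0.26·e^(0.059·RH+f) = 0.1531 μm/a
  Cl⁻ term: 0.01025·57.5^0.27·exp(0.036·68+0.049·-4.3) = 0.2867
  r_corr = 0.1531 + 0.2867 = 0.4398 μm/a
Ordering by μm/a: zinc (1.41) > copper (0.44)

copper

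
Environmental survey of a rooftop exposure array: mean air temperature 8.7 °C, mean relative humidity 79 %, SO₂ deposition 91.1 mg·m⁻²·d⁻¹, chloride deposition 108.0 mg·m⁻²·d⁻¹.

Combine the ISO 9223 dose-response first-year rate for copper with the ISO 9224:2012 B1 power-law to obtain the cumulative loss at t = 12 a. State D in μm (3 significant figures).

D(12) = 13.1 μm

copper: f(T) = +0.126·(T−10) [T≤10 °C] = -0.1638
  sulphur-dioxide contribution → 1.538 μm/a
  chloride contribution → 0.955 μm/a
  total first-year rate 2.493 μm/a
Power-law: D(12) = r_corr · 12^0.667
  D(12) = 2.493 × 12^0.667 = 2.493 × 5.246 = 13.08 μm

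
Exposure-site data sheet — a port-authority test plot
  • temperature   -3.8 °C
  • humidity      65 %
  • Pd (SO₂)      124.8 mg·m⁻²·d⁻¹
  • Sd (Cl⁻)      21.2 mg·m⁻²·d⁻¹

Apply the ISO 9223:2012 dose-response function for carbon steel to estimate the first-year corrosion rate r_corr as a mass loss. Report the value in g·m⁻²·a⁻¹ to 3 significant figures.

r_corr = 118 g·m⁻²·a⁻¹

carbon steel: f(T) = +0.150·(T−10) [T≤10 °C] = -2.0700
  sulphur-dioxide contribution → 10.08 μm/a
  chloride contribution → 4.971 μm/a
  ⇒ r_corr(carbon steel) = 15.05 μm/a
Convert to mass loss: 15.05 μm/a × 7.85 g/cm³ = 118.2 g·m⁻²·a⁻¹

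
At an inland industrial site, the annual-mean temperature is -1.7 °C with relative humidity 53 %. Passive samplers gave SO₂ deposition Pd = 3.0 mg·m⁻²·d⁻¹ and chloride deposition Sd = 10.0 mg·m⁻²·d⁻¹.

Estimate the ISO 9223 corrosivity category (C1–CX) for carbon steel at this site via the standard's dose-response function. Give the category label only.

carbon steel: temperature factor f = +0.150·(-11.7) = -1.7550
  sulphur-dioxide contribution → 1.564 μm/a
  chloride contribution → 2.284 μm/a
  ⇒ r_corr(carbon steel) = 3.848 μm/a
3.85 μm/a falls in (1.3, 25] for carbon steel → category C2

C2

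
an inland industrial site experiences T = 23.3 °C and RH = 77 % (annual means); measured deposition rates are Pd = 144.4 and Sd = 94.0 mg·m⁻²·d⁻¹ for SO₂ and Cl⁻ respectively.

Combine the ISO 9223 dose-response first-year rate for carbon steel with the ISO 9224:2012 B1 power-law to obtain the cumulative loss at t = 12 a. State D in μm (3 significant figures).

D(12) = 398 μm

carbon steel: T>10 °C ⇒ hinge -0.054·(23.3−10) = -0.7182
  SO₂ term: 1.77·144.4^0.52·exp(0.02·77-0.7182) = 53.44
  Sd branch = 0.102·Sd^0.62·e^(0.033·RH+0.04·T) = 54.98 μm/a
  r_corr = 53.44 + 54.98 = 108.4 μm/a
Long-term exponent b (ISO 9224 Table 2, B1) = 0.523
  D(12) = 108.4 × 12^0.523 = 108.4 × 3.668 = 397.7 μm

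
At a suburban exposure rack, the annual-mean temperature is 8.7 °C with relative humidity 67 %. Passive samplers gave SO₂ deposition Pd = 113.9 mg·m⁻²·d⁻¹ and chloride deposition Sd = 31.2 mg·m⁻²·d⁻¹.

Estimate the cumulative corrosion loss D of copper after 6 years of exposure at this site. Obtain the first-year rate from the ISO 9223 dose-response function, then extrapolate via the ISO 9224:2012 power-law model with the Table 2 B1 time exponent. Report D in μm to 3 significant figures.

copper: T≤10 °C ⇒ hinge +0.126·(8.7−10) = -0.1638
  sulphur-dioxide contribution → 0.8028 μm/a
  chloride contribution → 0.4434 μm/a
  total first-year rate 1.246 μm/a
Power-law: D(6) = r_corr · 6^0.667
  D(6) = 1.246 × 6^0.667 = 1.246 × 3.304 = 4.117 μm

D(6) = 4.12 μm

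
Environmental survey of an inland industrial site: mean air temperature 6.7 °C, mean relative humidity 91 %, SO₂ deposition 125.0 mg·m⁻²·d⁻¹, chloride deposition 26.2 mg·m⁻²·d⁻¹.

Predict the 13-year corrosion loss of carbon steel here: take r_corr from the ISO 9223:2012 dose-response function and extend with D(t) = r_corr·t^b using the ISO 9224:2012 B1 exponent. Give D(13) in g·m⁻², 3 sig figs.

D(13) = 3.07e+03 g·m⁻²

carbon steel: f(T) = +0.150·(T−10) [T≤10 °C] = -0.4950
  sulphur-dioxide contribution → 82 μm/a
  chloride contribution → 20.35 μm/a
  ⇒ r_corr(carbon steel) = 102.3 μm/a
Power-law: D(13) = r_corr · 13^0.523
  D(13) = 102.3 × 13^0.523 = 102.3 × 3.825 = 391.4 μm
  Mass loss = 391.4 μm × 7.85 g/cm³ = 3073 g·m⁻²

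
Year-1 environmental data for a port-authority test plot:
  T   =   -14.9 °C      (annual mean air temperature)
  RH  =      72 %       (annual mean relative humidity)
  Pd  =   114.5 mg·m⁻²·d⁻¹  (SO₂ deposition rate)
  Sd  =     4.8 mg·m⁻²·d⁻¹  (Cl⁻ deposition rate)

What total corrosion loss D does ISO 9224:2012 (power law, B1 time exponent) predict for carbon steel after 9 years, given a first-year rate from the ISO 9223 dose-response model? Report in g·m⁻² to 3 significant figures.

carbon steel: T≤10 °C ⇒ hinge +0.150·(-14.9−10) = -3.7350
  sulphur-dioxide contribution → 2.098 μm/a
  chloride contribution → 1.6 μm/a
  total first-year rate 3.698 μm/a
Long-term exponent b (ISO 9224 Table 2, B1) = 0.523
  D(9) = 3.698 × 9^0.523 = 3.698 × 3.156 = 11.67 μm
  Mass loss = 11.67 μm × 7.85 g/cm³ = 91.6 g·m⁻²

D(9) = 91.6 g·m⁻²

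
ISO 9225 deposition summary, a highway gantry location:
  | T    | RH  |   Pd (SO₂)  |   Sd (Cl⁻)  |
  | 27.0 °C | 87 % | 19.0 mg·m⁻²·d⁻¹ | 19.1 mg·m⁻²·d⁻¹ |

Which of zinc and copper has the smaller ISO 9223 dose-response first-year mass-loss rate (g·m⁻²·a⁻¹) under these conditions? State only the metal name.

zinc

zinc: f(T) = -0.071·(T−10) [T>10 °C] = -1.2070
  sulphur-dioxide contribution → 0.7711 μm/a
  chloride contribution → 1.872 μm/a
  total first-year rate 2.643 μm/a
  mass loss = 2.643 μm/a × 7.14 g/cm³ = 18.87 g·m⁻²·a⁻¹
copper: temperature factor f = -0.080·(17.0) = -1.3600
  sulphur-dioxide contribution → 0.4958 μm/a
  chloride contribution → 1.956 μm/a
  ⇒ r_corr(copper) = 2.452 μm/a
  mass loss = 2.452 μm/a × 8.96 g/cm³ = 21.97 g·m⁻²·a⁻¹
Ordering by g·m⁻²·a⁻¹: copper (22) > zinc (18.9)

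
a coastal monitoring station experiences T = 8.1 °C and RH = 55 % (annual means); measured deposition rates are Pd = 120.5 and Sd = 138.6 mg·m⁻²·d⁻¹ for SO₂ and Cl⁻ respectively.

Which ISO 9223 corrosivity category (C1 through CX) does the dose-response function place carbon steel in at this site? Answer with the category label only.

carbon steel: T≤10 °C ⇒ hinge +0.150·(8.1−10) = -0.2850
  SO₂ term: 1.77·120.5^0.52·exp(0.02·55-0.2850) = 48.31
  Cl⁻ term: 0.102·138.6^0.62·exp(0.033·55+0.04·8.1) = 18.43
  sum: 48.31 + 18.43 → r_corr = 66.74 μm/a
ISO 9223 Table 2 (carbon steel): 50 < 66.7 ≤ 80 μm/a ⇒ C4

C4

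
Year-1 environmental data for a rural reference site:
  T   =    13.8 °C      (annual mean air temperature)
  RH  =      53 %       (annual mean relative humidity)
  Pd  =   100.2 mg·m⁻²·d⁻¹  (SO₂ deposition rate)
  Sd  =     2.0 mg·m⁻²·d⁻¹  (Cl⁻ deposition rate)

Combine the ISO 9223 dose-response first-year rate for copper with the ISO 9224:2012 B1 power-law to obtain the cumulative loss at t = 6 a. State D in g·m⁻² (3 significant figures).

copper: f(T) = -0.080·(T−10) [T>10 °C] = -0.3040
  SO₂ term: 0.0053·100.2^0.26·exp(0.059·53-0.3040) = 0.2955
  Cl⁻ term: 0.01025·2.0^0.27·exp(0.036·53+0.049·13.8) = 0.1638
  sum: 0.2955 + 0.1638 → r_corr = 0.4593 μm/a
Power-law: D(6) = r_corr · 6^0.667
  D(6) = 0.4593 × 6^0.667 = 0.4593 × 3.304 = 1.517 μm
  Mass loss = 1.517 μm × 8.96 g/cm³ = 13.6 g·m⁻²

D(6) = 13.6 g·m⁻²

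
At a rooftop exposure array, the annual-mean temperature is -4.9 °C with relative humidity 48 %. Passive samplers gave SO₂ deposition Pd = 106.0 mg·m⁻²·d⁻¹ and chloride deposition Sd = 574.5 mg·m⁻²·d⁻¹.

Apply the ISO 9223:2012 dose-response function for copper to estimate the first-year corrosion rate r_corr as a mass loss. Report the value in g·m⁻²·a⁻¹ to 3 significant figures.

copper: temperature factor f = +0.126·(-14.9) = -1.8774
  SO₂ term: 0.0053·106.0^0.26·exp(0.059·48-1.8774) = 0.04628
  Sd branch = 0.01025·Sd^0.27·e^(0.036·RH+0.049·T) = 0.2523 μm/a
  sum: 0.04628 + 0.2523 → r_corr = 0.2986 μm/a
Convert to mass loss: 0.2986 μm/a × 8.96 g/cm³ = 2.675 g·m⁻²·a⁻¹

r_corr = 2.68 g·m⁻²·a⁻¹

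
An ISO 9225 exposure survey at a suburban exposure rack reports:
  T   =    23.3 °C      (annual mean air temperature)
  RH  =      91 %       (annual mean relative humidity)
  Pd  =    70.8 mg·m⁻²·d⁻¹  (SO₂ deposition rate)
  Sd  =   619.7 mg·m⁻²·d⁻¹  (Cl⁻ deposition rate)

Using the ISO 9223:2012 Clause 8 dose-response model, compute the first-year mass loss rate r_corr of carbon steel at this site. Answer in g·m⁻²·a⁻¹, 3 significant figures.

r_corr = 2.59e+03 g·m⁻²·a⁻¹

carbon steel: temperature factor f = -0.054·(13.3) = -0.7182
  Pd branch = 1.77·Pd^0.52·e^(0.02·RH+f) = 48.81 μm/a
  Cl⁻ term: 0.102·619.7^0.62·exp(0.033·91+0.04·23.3) = 281
  sum: 48.81 + 281 → r_corr = 329.8 μm/a
Convert to mass loss: 329.8 μm/a × 7.85 g/cm³ = 2589 g·m⁻²·a⁻¹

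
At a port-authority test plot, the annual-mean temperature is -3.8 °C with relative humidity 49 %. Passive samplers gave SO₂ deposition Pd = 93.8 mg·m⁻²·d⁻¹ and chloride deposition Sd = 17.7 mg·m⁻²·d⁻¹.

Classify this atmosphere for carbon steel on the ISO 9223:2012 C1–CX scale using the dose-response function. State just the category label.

C2

carbon steel: temperature factor f = +0.150·(-13.8) = -2.0700
  SO₂ term: 1.77·93.8^0.52·exp(0.02·49-2.0700) = 6.312
  Sd branch = 0.102·Sd^0.62·e^(0.033·RH+0.04·T) = 2.622 μm/a
  r_corr = 6.312 + 2.622 = 8.933 μm/a
ISO 9223 Table 2 (carbon steel): 1.3 < 8.93 ≤ 25 μm/a ⇒ C2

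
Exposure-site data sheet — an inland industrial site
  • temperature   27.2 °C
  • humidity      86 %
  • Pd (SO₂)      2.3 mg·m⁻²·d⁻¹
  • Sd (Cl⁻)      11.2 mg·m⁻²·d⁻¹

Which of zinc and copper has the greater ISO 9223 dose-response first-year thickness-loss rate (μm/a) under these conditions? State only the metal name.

copper

zinc: f(T) = -0.071·(T−10) [T>10 °C] = -1.2212
  SO₂ term: 0.0129·2.3^0.44·exp(0.046·86-1.2212) = 0.2867
  Sd branch = 0.0175·Sd^0.57·e^(0.008·RH+0.085·T) = 1.393 μm/a
  r_corr = 0.2867 + 1.393 = 1.68 μm/a
copper: T>10 °C ⇒ hinge -0.080·(27.2−10) = -1.3760
  SO₂ term: 0.0053·2.3^0.26·exp(0.059·86-1.3760) = 0.2657
  Sd branch = 0.01025·Sd^0.27·e^(0.036·RH+0.049·T) = 1.65 μm/a
  sum: 0.2657 + 1.65 → r_corr = 1.915 μm/a
Ordering by μm/a: copper (1.92) > zinc (1.68)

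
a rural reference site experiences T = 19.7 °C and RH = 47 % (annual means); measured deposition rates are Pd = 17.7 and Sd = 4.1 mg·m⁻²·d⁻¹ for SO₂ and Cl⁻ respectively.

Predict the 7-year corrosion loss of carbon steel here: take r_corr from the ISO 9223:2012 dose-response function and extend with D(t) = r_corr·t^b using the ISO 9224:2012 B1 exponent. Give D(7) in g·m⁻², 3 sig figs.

carbon steel: f(T) = -0.054·(T−10) [T>10 °C] = -0.5238
  sulphur-dioxide contribution → 11.96 μm/a
  chloride contribution → 2.537 μm/a
  ⇒ r_corr(carbon steel) = 14.5 μm/a
Power-law: D(7) = r_corr · 7^0.523
  D(7) = 14.5 × 7^0.523 = 14.5 × 2.767 = 40.11 μm
  Mass loss = 40.11 μm × 7.85 g/cm³ = 314.8 g·m⁻²

D(7) = 315 g·m⁻²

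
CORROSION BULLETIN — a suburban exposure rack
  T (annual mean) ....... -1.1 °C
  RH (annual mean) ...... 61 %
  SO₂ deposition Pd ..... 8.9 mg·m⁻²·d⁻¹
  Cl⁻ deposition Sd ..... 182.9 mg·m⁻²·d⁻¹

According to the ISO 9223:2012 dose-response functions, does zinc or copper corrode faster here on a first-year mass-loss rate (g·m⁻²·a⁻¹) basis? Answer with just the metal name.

zinc

zinc: T≤10 °C ⇒ hinge +0.038·(-1.1−10) = -0.4218
  sulphur-dioxide contribution → 0.3662 μm/a
  chloride contribution → 0.5056 μm/a
  ⇒ r_corr(zinc) = 0.8719 μm/a
  mass loss = 0.8719 μm/a × 7.14 g/cm³ = 6.225 g·m⁻²·a⁻¹
copper: f(T) = +0.126·(T−10) [T≤10 °C] = -1.3986
  sulphur-dioxide contribution → 0.08448 μm/a
  chloride contribution → 0.3563 μm/a
  total first-year rate 0.4408 μm/a
  mass loss = 0.4408 μm/a × 8.96 g/cm³ = 3.949 g·m⁻²·a⁻¹
Ordering by g·m⁻²·a⁻¹: zinc (6.23) > copper (3.95)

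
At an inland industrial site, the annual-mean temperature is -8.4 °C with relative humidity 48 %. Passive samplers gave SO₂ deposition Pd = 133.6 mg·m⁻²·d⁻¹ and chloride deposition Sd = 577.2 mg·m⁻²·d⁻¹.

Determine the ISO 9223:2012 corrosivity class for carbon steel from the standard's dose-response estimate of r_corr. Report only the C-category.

C2

carbon steel: f(T) = +0.150·(T−10) [T≤10 °C] = -2.7600
  Pd branch = 1.77·Pd^0.52·e^(0.02·RH+f) = 3.73 μm/a
  Cl⁻ term: 0.102·577.2^0.62·exp(0.033·48+0.04·-8.4) = 18.31
  r_corr = 3.73 + 18.31 = 22.04 μm/a
22 μm/a falls in (1.3, 25] for carbon steel → category C2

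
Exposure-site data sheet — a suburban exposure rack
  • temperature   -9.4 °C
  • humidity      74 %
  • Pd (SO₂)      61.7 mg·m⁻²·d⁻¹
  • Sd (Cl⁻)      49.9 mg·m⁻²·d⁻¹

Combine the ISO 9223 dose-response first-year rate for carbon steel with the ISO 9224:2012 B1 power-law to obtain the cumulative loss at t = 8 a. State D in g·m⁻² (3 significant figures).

carbon steel: f(T) = +0.150·(T−10) [T≤10 °C] = -2.9100
  sulphur-dioxide contribution → 3.613 μm/a
  chloride contribution → 9.092 μm/a
  total first-year rate 12.71 μm/a
Power-law: D(8) = r_corr · 8^0.523
  D(8) = 12.71 × 8^0.523 = 12.71 × 2.967 = 37.7 μm
  Mass loss = 37.7 μm × 7.85 g/cm³ = 295.9 g·m⁻²

D(8) = 296 g·m⁻²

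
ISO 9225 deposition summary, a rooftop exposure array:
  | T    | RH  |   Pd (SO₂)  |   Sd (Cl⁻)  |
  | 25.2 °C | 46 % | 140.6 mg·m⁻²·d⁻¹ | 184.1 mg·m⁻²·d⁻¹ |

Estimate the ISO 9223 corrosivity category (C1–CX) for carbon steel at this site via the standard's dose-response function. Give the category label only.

C4

carbon steel: T>10 °C ⇒ hinge -0.054·(25.2−10) = -0.8208
  sulphur-dioxide contribution → 25.59 μm/a
  chloride contribution → 32.36 μm/a
  total first-year rate 57.94 μm/a
Category bounds: 50…80 μm/a bracket r_corr ⇒ C4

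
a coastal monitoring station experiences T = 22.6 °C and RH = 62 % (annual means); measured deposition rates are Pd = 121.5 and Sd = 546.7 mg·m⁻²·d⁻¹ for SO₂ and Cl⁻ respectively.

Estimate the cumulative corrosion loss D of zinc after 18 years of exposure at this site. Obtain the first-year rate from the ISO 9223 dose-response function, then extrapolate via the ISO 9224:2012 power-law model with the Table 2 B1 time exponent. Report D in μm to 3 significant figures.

zinc: f(T) = -0.071·(T−10) [T>10 °C] = -0.8946
  Pd branch = 0.0129·Pd^0.44·e^(0.046·RH+f) = 0.7549 μm/a
  Sd branch = 0.0175·Sd^0.57·e^(0.008·RH+0.085·T) = 7.133 μm/a
  sum: 0.7549 + 7.133 → r_corr = 7.887 μm/a
Long-term exponent b (ISO 9224 Table 2, B1) = 0.813
  D(18) = 7.887 × 18^0.813 = 7.887 × 10.48 = 82.69 μm

D(18) = 82.7 μm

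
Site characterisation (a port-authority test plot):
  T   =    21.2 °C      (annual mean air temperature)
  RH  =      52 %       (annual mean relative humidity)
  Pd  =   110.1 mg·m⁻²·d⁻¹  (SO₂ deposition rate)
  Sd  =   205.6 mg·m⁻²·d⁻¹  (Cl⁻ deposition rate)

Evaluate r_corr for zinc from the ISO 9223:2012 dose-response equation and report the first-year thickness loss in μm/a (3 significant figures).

zinc: f(T) = -0.071·(T−10) [T>10 °C] = -0.7952
  Pd branch = 0.0129·Pd^0.44·e^(0.046·RH+f) = 0.504 μm/a
  Sd branch = 0.0175·Sd^0.57·e^(0.008·RH+0.085·T) = 3.348 μm/a
  sum: 0.504 + 3.348 → r_corr = 3.852 μm/a

r_corr = 3.85 μm/a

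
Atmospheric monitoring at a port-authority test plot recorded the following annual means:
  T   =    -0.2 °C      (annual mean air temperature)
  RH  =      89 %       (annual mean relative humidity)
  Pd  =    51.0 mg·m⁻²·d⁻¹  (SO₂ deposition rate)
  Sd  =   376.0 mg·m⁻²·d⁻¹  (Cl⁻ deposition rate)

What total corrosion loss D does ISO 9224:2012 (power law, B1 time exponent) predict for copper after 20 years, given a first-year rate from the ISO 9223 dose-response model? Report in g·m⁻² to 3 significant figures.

copper: T≤10 °C ⇒ hinge +0.126·(-0.2−10) = -1.2852
  Pd branch = 0.0053·Pd^0.26·e^(0.059·RH+f) = 0.7773 μm/a
  Cl⁻ term: 0.01025·376.0^0.27·exp(0.036·89+0.049·-0.2) = 1.24
  r_corr = 0.7773 + 1.24 = 2.017 μm/a
Long-term exponent b (ISO 9224 Table 2, B1) = 0.667
  D(20) = 2.017 × 20^0.667 = 2.017 × 7.375 = 14.87 μm
  Mass loss = 14.87 μm × 8.96 g/cm³ = 133.3 g·m⁻²

D(20) = 133 g·m⁻²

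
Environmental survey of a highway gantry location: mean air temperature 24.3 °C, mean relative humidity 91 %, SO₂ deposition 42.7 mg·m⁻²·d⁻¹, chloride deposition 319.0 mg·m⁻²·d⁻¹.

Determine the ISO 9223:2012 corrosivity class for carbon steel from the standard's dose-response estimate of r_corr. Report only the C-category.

carbon steel: T>10 °C ⇒ hinge -0.054·(24.3−10) = -0.7722
  Pd branch = 1.77·Pd^0.52·e^(0.02·RH+f) = 35.55 μm/a
  Cl⁻ term: 0.102·319.0^0.62·exp(0.033·91+0.04·24.3) = 193.8
  r_corr = 35.55 + 193.8 = 229.3 μm/a
229 μm/a falls in (200, 700] for carbon steel → category CX

CX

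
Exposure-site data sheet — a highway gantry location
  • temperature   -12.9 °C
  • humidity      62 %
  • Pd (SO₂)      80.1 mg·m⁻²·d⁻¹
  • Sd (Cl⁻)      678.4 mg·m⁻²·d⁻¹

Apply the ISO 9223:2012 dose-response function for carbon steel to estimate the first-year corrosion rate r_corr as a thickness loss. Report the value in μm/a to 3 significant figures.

carbon steel: temperature factor f = +0.150·(-22.9) = -3.4350
  sulphur-dioxide contribution → 1.926 μm/a
  chloride contribution → 26.83 μm/a
  total first-year rate 28.75 μm/a

r_corr = 28.8 μm/a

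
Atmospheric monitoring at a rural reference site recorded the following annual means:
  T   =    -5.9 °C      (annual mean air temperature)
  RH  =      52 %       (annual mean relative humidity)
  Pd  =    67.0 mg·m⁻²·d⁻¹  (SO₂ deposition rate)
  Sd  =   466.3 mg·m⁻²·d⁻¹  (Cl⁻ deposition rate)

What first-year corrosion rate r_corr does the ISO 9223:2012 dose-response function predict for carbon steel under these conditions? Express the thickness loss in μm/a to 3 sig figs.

carbon steel: T≤10 °C ⇒ hinge +0.150·(-5.9−10) = -2.3850
  Pd branch = 1.77·Pd^0.52·e^(0.02·RH+f) = 4.106 μm/a
  Cl⁻ term: 0.102·466.3^0.62·exp(0.033·52+0.04·-5.9) = 20.23
  sum: 4.106 + 20.23 → r_corr = 24.33 μm/a

r_corr = 24.3 μm/a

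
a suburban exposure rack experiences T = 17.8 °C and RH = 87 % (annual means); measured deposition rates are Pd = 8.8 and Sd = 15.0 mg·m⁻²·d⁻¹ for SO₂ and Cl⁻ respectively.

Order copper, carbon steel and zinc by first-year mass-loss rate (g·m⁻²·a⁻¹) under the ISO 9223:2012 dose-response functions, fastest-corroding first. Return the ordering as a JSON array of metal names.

copper: T>10 °C ⇒ hinge -0.080·(17.8−10) = -0.6240
  SO₂ term: 0.0053·8.8^0.26·exp(0.059·87-0.6240) = 0.8474
  Sd branch = 0.01025·Sd^0.27·e^(0.036·RH+0.049·T) = 1.168 μm/a
  r_corr = 0.8474 + 1.168 = 2.015 μm/a
  mass loss = 2.015 μm/a × 8.96 g/cm³ = 18.05 g·m⁻²·a⁻¹
carbon steel: f(T) = -0.054·(T−10) [T>10 °C] = -0.4212
  SO₂ term: 1.77·8.8^0.52·exp(0.02·87-0.4212) = 20.5
  Cl⁻ term: 0.102·15.0^0.62·exp(0.033·87+0.04·17.8) = 19.67
  sum: 20.5 + 19.67 → r_corr = 40.18 μm/a
  mass loss = 40.18 μm/a × 7.85 g/cm³ = 315.4 g·m⁻²·a⁻¹
zinc: temperature factor f = -0.071·(7.8) = -0.5538
  SO₂ term: 0.0129·8.8^0.44·exp(0.046·87-0.5538) = 1.056
  Sd branch = 0.0175·Sd^0.57·e^(0.008·RH+0.085·T) = 0.746 μm/a
  r_corr = 1.056 + 0.746 = 1.802 μm/a
  mass loss = 1.802 μm/a × 7.14 g/cm³ = 12.87 g·m⁻²·a⁻¹
Ordering by g·m⁻²·a⁻¹: carbon steel (315) > copper (18.1) > zinc (12.9)

["carbon steel", "copper", "zinc"]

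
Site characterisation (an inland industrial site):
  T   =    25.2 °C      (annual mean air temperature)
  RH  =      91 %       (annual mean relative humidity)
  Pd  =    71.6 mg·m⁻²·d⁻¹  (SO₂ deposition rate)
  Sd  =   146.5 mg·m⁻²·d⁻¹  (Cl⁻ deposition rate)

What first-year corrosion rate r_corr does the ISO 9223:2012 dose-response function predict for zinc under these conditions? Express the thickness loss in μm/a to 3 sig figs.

zinc: T>10 °C ⇒ hinge -0.071·(25.2−10) = -1.0792
  SO₂ term: 0.0129·71.6^0.44·exp(0.046·91-1.0792) = 1.888
  Cl⁻ term: 0.0175·146.5^0.57·exp(0.008·91+0.085·25.2) = 5.297
  sum: 1.888 + 5.297 → r_corr = 7.185 μm/a

r_corr = 7.18 μm/a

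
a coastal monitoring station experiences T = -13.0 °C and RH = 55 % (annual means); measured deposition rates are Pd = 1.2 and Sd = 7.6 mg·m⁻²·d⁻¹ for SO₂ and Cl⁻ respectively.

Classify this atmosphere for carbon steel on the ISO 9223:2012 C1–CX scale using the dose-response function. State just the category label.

carbon steel: temperature factor f = +0.150·(-23.0) = -3.4500
  sulphur-dioxide contribution → 0.1856 μm/a
  chloride contribution → 1.31 μm/a
  ⇒ r_corr(carbon steel) = 1.495 μm/a
1.5 μm/a falls in (1.3, 25] for carbon steel → category C2

C2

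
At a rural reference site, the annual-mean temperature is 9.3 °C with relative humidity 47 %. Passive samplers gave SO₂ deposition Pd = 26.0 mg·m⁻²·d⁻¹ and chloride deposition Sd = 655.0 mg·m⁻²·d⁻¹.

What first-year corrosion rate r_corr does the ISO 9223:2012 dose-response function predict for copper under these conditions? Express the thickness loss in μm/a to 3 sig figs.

copper: temperature factor f = +0.126·(-0.7) = -0.0882
  SO₂ term: 0.0053·26.0^0.26·exp(0.059·47-0.0882) = 0.1812
  Cl⁻ term: 0.01025·655.0^0.27·exp(0.036·47+0.049·9.3) = 0.5056
  r_corr = 0.1812 + 0.5056 = 0.6868 μm/a

r_corr = 0.687 μm/a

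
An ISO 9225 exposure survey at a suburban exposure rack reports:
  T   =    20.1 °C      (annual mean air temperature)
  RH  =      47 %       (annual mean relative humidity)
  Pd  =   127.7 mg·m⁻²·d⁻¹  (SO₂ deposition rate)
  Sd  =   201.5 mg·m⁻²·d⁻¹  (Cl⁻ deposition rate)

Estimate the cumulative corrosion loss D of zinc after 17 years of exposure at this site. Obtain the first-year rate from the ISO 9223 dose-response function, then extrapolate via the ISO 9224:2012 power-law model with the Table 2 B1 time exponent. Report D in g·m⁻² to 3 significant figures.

zinc: temperature factor f = -0.071·(10.1) = -0.7171
  sulphur-dioxide contribution → 0.4622 μm/a
  chloride contribution → 2.896 μm/a
  total first-year rate 3.358 μm/a
Power-law: D(17) = r_corr · 17^0.813
  D(17) = 3.358 × 17^0.813 = 3.358 × 10.01 = 33.61 μm
  Mass loss = 33.61 μm × 7.14 g/cm³ = 240 g·m⁻²

D(17) = 240 g·m⁻²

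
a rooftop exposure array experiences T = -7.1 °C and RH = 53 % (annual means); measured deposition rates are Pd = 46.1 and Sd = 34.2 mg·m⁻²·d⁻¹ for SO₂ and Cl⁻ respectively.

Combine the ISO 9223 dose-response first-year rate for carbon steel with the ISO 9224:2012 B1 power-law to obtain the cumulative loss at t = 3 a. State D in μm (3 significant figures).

carbon steel: T≤10 °C ⇒ hinge +0.150·(-7.1−10) = -2.5650
  sulphur-dioxide contribution → 2.881 μm/a
  chloride contribution → 3.944 μm/a
  ⇒ r_corr(carbon steel) = 6.825 μm/a
Power-law: D(3) = r_corr · 3^0.523
  D(3) = 6.825 × 3^0.523 = 6.825 × 1.776 = 12.12 μm

D(3) = 12.1 μm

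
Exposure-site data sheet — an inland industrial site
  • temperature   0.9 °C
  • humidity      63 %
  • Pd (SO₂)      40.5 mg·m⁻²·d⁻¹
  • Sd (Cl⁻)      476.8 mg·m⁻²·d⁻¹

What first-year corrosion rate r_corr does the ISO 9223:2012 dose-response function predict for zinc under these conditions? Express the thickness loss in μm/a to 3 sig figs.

r_corr = 1.90 μm/a

zinc: temperature factor f = +0.038·(-9.1) = -0.3458
  SO₂ term: 0.0129·40.5^0.44·exp(0.046·63-0.3458) = 0.8439
  Cl⁻ term: 0.0175·476.8^0.57·exp(0.008·63+0.085·0.9) = 1.051
  sum: 0.8439 + 1.051 → r_corr = 1.895 μm/a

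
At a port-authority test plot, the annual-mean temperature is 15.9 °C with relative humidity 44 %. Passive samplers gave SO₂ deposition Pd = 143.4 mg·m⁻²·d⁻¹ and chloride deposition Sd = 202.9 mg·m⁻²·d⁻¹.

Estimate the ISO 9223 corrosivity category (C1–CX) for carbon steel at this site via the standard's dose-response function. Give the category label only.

carbon steel: f(T) = -0.054·(T−10) [T>10 °C] = -0.3186
  sulphur-dioxide contribution → 41.04 μm/a
  chloride contribution → 22.18 μm/a
  total first-year rate 63.22 μm/a
Category bounds: 50…80 μm/a bracket r_corr ⇒ C4

C4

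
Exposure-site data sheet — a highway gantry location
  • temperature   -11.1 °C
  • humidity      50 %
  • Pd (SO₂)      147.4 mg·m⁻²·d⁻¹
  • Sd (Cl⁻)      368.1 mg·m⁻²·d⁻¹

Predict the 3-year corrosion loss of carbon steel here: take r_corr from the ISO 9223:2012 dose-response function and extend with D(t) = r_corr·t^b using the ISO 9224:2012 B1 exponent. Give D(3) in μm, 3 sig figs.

carbon steel: f(T) = +0.150·(T−10) [T≤10 °C] = -3.1650
  Pd branch = 1.77·Pd^0.52·e^(0.02·RH+f) = 2.725 μm/a
  Cl⁻ term: 0.102·368.1^0.62·exp(0.033·50+0.04·-11.1) = 13.28
  sum: 2.725 + 13.28 → r_corr = 16.01 μm/a
Power-law: D(3) = r_corr · 3^0.523
  D(3) = 16.01 × 3^0.523 = 16.01 × 1.776 = 28.43 μm

D(3) = 28.4 μm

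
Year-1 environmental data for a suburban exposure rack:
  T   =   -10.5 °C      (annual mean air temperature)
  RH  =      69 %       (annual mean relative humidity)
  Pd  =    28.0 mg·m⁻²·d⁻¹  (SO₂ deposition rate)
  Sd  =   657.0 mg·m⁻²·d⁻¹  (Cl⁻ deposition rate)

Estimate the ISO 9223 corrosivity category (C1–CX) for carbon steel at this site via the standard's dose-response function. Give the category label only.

C3

carbon steel: T≤10 °C ⇒ hinge +0.150·(-10.5−10) = -3.0750
  SO₂ term: 1.77·28.0^0.52·exp(0.02·69-3.0750) = 1.838
  Sd branch = 0.102·Sd^0.62·e^(0.033·RH+0.04·T) = 36.47 μm/a
  sum: 1.838 + 36.47 → r_corr = 38.31 μm/a
Category bounds: 25…50 μm/a bracket r_corr ⇒ C3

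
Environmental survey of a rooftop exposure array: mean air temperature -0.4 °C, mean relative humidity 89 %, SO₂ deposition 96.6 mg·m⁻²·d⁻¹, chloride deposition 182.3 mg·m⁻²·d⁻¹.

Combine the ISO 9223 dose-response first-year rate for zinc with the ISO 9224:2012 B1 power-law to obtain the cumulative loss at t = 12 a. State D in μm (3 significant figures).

D(12) = 34.4 μm

zinc: temperature factor f = +0.038·(-10.4) = -0.3952
  sulphur-dioxide contribution → 3.894 μm/a
  chloride contribution → 0.6701 μm/a
  total first-year rate 4.564 μm/a
ISO 9224: D(t) = r_corr · t^b with b = 0.813 (zinc, B1)
  D(12) = 4.564 × 12^0.813 = 4.564 × 7.54 = 34.41 μm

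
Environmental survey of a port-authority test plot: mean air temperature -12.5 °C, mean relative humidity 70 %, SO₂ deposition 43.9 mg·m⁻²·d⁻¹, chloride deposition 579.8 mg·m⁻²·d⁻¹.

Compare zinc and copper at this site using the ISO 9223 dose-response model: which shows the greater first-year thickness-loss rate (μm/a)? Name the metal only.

zinc

zinc: temperature factor f = +0.038·(-22.5) = -0.8550
  SO₂ term: 0.0129·43.9^0.44·exp(0.046·70-0.8550) = 0.7251
  Cl⁻ term: 0.0175·579.8^0.57·exp(0.008·70+0.085·-12.5) = 0.398
  sum: 0.7251 + 0.398 → r_corr = 1.123 μm/a
copper: T≤10 °C ⇒ hinge +0.126·(-12.5−10) = -2.8350
  Pd branch = 0.0053·Pd^0.26·e^(0.059·RH+f) = 0.05173 μm/a
  Sd branch = 0.01025·Sd^0.27·e^(0.036·RH+0.049·T) = 0.3848 μm/a
  sum: 0.05173 + 0.3848 → r_corr = 0.4365 μm/a
Ordering by μm/a: zinc (1.12) > copper (0.437)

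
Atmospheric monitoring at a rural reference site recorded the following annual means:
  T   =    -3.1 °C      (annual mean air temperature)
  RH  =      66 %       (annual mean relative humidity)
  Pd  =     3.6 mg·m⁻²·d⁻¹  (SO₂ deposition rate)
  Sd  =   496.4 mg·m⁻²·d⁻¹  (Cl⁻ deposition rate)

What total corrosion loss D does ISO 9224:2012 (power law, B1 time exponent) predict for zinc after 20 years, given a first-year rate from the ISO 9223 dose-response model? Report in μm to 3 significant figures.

zinc: temperature factor f = +0.038·(-13.1) = -0.4978
  sulphur-dioxide contribution → 0.2869 μm/a
  chloride contribution → 0.7844 μm/a
  ⇒ r_corr(zinc) = 1.071 μm/a
ISO 9224: D(t) = r_corr · t^b with b = 0.813 (zinc, B1)
  D(20) = 1.071 × 20^0.813 = 1.071 × 11.42 = 12.24 μm

D(20) = 12.2 μm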